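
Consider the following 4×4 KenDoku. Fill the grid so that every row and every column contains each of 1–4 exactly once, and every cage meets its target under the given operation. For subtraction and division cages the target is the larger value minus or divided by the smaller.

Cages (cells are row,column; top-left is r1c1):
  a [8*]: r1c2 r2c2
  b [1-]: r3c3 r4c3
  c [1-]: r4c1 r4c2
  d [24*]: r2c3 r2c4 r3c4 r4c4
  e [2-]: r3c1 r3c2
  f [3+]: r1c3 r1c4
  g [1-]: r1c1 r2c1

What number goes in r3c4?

2

Row 1 needs a 3, and only r1c1 is open for it.
The only place for 4 in row 1 is r1c2.
4 is placed in column 2; hence r2c2 = 2.
2 is placed in column 2, so r3c2 = 3.
Column 2 now contains 3, so r4c2 = 1.
Row 2 already has 2, so r2c1 = 4.
Cage e's pair has difference 2; hence r3c1 = 1.
Cage c's pair has difference 1, leaving r4c1 = 2.
2 is placed in row 4; hence r4c3 = 3.
Row 4 already has 3, so r4c4 = 4.
Column 3 now contains 3, so r2c3 = 1.
Cage d has product 24, which forces r2c4 = 3.
Column 4 now contains 4; hence r3c4 = 2.
Column 3 already has 1, so r1c3 = 2.
2 is placed in column 4, which forces r1c4 = 1.
Row 3 already has 2, which forces r3c3 = 4.
Filled in: 3 4 2 1 / 4 2 1 3 / 1 3 4 2 / 2 1 3 4.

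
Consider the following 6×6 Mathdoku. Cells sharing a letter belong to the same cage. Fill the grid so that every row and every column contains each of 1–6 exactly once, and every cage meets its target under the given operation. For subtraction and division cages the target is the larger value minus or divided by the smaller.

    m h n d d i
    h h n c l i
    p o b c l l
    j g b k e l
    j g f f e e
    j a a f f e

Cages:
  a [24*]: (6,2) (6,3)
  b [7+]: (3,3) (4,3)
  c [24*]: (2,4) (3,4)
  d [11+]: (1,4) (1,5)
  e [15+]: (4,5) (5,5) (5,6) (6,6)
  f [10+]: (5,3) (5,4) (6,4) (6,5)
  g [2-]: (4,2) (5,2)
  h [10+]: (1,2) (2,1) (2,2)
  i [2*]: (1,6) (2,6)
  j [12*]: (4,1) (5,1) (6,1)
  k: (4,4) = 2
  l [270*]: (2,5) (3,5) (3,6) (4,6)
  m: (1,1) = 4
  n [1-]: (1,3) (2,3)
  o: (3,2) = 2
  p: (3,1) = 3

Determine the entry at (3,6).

6

M is a freebie; hence (1,1) = 4.
Cage p is a single given cell, so (3,1) = 3.
O is a freebie, leaving (3,2) = 2.
K is a freebie, which forces (4,4) = 2.
Cage l has product 270, so (2,5) = 3.
Cage l needs product 270, which forces (4,6) = 3.
Row 3 needs a 1, and only (3,3) is open for it.
Column 3 already has 1, so (4,3) = 6.
6 is placed in column 3, leaving (6,3) = 4.
The two cells of cage n must have difference 1, which forces (1,3) = 3.
The two cells of cage n must have difference 1, so (2,3) = 2.
Row 2 now contains 2; hence (2,6) = 1.
Row 4 already has 6, leaving (4,1) = 1.
Column 3 now contains 2; hence (5,3) = 5.
Row 6 now contains 4; hence (6,2) = 6.
Cage h needs sum 10; hence (1,2) = 1.
Column 6 already has 1; hence (1,6) = 2.
The 3 cells of cage h must have sum 10, which forces (2,1) = 5.
The 3 cells of cage h must have sum 10, leaving (2,2) = 4.
4 is placed in row 2, so (2,4) = 6.
Column 4 now contains 6, leaving (3,4) = 4.
Cage g's pair has difference 2, so (4,2) = 5.
5 is placed in row 4, leaving (4,5) = 4.
Cage j has product 12, leaving (5,1) = 6.
Column 2 already has 6; hence (5,2) = 3.
Cage f needs sum 10, so (5,4) = 1.
Row 5 now contains 1; hence (5,5) = 2.
6 is placed in row 5, so (5,6) = 4.
Row 6 already has 6, which forces (6,1) = 2.
The 4 cells of cage f must have sum 10; hence (6,4) = 3.
The 4 cells of cage f must have sum 10; hence (6,5) = 1.
Column 6 now contains 2, so (6,6) = 5.
Column 4 now contains 6, so (1,4) = 5.
Cage d's pair has sum 11, so (1,5) = 6.
Cage l needs product 270, leaving (3,5) = 5.
Column 6 already has 5, which forces (3,6) = 6.
The full grid is 4 1 3 5 6 2 / 5 4 2 6 3 1 / 3 2 1 4 5 6 / 1 5 6 2 4 3 / 6 3 5 1 2 4 / 2 6 4 3 1 5.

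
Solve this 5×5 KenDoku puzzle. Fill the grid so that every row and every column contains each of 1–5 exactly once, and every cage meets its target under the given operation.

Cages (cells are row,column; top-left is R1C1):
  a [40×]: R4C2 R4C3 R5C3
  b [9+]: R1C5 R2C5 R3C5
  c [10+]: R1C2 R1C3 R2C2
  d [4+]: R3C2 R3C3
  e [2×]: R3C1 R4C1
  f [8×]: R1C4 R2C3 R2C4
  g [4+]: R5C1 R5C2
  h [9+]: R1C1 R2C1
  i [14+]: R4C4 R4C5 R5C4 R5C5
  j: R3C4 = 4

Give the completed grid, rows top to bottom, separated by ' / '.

Cage j is given, which forces R3C4 = 4.
Cage f needs product 8; hence R2C3 = 4.
Cage h's pair has sum 9, leaving R1C1 = 4.
Row 2 now contains 4, leaving R2C1 = 5.
The 3 cells of cage a must have product 40, which forces R4C2 = 4.
The only place for 2 in row 3 is R3C1.
Column 1 already has 2, so R4C1 = 1.
Column 1 already has 1, which forces R5C1 = 3.
Row 5 already has 3, which forces R5C2 = 1.
1 is placed in column 2, so R3C2 = 3.
Cage d needs two cells with sum 4, so R3C3 = 1.
Row 3 now contains 1; hence R3C5 = 5.
Cage c has sum 10, leaving R1C2 = 5.
The 3 cells of cage c must have sum 10, which forces R1C3 = 3.
Row 1 now contains 3, which forces R1C5 = 1.
Column 2 already has 3, so R2C2 = 2.
Row 2 already has 2; hence R2C4 = 1.
Column 5 already has 1, so R2C5 = 3.
Column 5 now contains 3, leaving R4C5 = 2.
The 4 cells of cage i must have sum 14; hence R5C5 = 4.
Row 1 now contains 1; hence R1C4 = 2.
Row 4 already has 2; hence R4C3 = 5.
Cage i has sum 14, leaving R4C4 = 3.
Cage a has product 40, which forces R5C3 = 2.
Cage i needs sum 14, leaving R5C4 = 5.

4 5 3 2 1 / 5 2 4 1 3 / 2 3 1 4 5 / 1 4 5 3 2 / 3 1 2 5 4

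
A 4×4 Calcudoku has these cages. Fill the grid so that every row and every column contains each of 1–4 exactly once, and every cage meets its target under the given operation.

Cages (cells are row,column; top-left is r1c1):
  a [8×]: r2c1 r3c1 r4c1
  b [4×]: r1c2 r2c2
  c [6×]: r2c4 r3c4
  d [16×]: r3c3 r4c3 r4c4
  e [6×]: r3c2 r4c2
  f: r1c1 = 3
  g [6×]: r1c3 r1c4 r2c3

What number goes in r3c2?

F is a freebie, leaving r1c1 = 3.
Cage g has product 6, which forces r2c3 = 3.
Row 2 now contains 3; hence r2c4 = 2.
Column 4 now contains 2, which forces r3c4 = 3.
Column 4 now contains 2; hence r4c4 = 4.
Cage g needs product 6, which forces r1c3 = 2.
Column 4 now contains 2, which forces r1c4 = 1.
Row 3 now contains 3, so r3c2 = 2.
Cage d has product 16, so r3c3 = 4.
Cage e's pair has product 6, which forces r4c2 = 3.
4 is placed in row 4, so r4c3 = 1.
1 is placed in row 1, which forces r1c2 = 4.
The 3 cells of cage a must have product 8, leaving r2c1 = 4.
Cage b needs two cells with product 4; hence r2c2 = 1.
Row 3 now contains 4, so r3c1 = 1.
Row 4 already has 1, so r4c1 = 2.
Filled in: 3 4 2 1 / 4 1 3 2 / 1 2 4 3 / 2 3 1 4.

2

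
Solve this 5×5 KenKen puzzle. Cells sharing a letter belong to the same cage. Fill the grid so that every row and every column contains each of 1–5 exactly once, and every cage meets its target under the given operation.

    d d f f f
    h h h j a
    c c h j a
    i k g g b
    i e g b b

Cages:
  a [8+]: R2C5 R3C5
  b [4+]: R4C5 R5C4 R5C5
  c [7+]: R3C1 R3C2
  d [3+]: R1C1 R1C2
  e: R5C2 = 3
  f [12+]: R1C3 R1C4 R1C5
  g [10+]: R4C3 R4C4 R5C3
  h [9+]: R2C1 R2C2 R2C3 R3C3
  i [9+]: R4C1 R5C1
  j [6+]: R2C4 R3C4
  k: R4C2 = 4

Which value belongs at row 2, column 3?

Cage k is given, leaving R4C2 = 4.
Cage b has sum 4; hence R4C5 = 1.
E is a freebie, leaving R5C2 = 3.
Cage b has sum 4, leaving R5C4 = 1.
Cage b has sum 4, leaving R5C5 = 2.
Row 4 already has 4, so R4C1 = 5.
The two cells of cage i must have sum 9, leaving R5C1 = 4.
Cage g has sum 10, so R5C3 = 5.
5 is placed in column 1, which forces R3C1 = 2.
Cage c's pair has sum 7, which forces R3C2 = 5.
Row 3 already has 2, so R3C4 = 4.
Row 3 now contains 5, so R3C5 = 3.
2 is placed in column 1, leaving R1C1 = 1.
Cage d's pair has sum 3, leaving R1C2 = 2.
The 4 cells of cage h must have sum 9, which forces R2C1 = 3.
The 4 cells of cage h must have sum 9; hence R2C2 = 1.
Cage h has sum 9, so R2C3 = 4.
4 is placed in column 4, which forces R2C4 = 2.
3 is placed in column 5, leaving R2C5 = 5.
Row 3 now contains 3, which forces R3C3 = 1.
2 is placed in column 4, so R4C4 = 3.
Column 3 now contains 4, which forces R1C3 = 3.
3 is placed in column 4, so R1C4 = 5.
Column 5 now contains 5, leaving R1C5 = 4.
Row 4 now contains 3; hence R4C3 = 2.
Completed grid: 1 2 3 5 4 / 3 1 4 2 5 / 2 5 1 4 3 / 5 4 2 3 1 / 4 3 5 1 2.

4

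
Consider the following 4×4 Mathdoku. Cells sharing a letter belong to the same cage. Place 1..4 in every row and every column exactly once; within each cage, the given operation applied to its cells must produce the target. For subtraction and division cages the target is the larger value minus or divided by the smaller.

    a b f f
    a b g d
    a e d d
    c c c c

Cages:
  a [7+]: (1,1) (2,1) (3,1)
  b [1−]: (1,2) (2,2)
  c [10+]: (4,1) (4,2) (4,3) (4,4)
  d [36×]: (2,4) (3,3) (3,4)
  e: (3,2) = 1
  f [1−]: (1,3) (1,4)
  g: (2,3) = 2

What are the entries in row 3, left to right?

Cage g is given, which forces (2,3) = 2.
The 3 cells of cage d must have product 36, so (2,4) = 3.
Cage e is a single given cell, which forces (3,2) = 1.
The 3 cells of cage d must have product 36; hence (3,3) = 3.
Cage d has product 36; hence (3,4) = 4.
The two cells of cage b must have difference 1, leaving (1,2) = 3.
The two cells of cage f must have difference 1, leaving (1,3) = 1.
Cage f's pair has difference 1, leaving (1,4) = 2.
Column 2 now contains 1; hence (2,2) = 4.
4 is placed in row 3, which forces (3,1) = 2.
Column 2 already has 4, which forces (4,2) = 2.
Column 3 already has 1; hence (4,3) = 4.
Column 4 now contains 2, leaving (4,4) = 1.
1 is placed in row 1, so (1,1) = 4.
4 is placed in row 2, which forces (2,1) = 1.
Row 4 now contains 1, so (4,1) = 3.
Completed grid: 4 3 1 2 / 1 4 2 3 / 2 1 3 4 / 3 2 4 1.

2 1 3 4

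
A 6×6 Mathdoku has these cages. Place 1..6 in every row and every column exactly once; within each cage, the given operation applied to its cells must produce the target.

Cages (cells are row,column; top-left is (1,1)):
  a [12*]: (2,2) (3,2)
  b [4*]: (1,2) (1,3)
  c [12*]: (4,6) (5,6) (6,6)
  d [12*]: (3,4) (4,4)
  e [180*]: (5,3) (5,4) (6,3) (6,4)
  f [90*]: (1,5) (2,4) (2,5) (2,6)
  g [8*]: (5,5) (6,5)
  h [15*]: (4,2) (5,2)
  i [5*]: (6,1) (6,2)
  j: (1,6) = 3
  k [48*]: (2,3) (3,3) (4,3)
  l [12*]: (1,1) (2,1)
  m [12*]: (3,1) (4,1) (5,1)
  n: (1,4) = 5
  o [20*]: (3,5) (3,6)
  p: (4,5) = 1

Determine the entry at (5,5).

Cage n is given, leaving (1,4) = 5.
Cage j is a single given cell; hence (1,6) = 3.
Cage p is given, which forces (4,5) = 1.
Column 5 now contains 1, which forces (1,5) = 6.
In row 1, 2 can only go at (1,1), so (1,1) = 2.
The two cells of cage l must have product 12, leaving (2,1) = 6.
In row 3, 1 can only go at (3,1), so (3,1) = 1.
Column 1 already has 1, so (6,1) = 5.
Cage i's pair has product 5, so (6,2) = 1.
Column 2 now contains 1; hence (1,2) = 4.
Cage b needs two cells with product 4, leaving (1,3) = 1.
The 4 cells of cage e must have product 180, so (5,3) = 5.
Cage c needs product 12; hence (5,6) = 1.
The two cells of cage a must have product 12, so (2,2) = 2.
Row 2 already has 2, so (2,3) = 4.
Cage f needs product 90, which forces (2,4) = 1.
The 4 cells of cage f must have product 90, so (2,5) = 3.
Column 6 already has 1; hence (2,6) = 5.
Cage a needs two cells with product 12, leaving (3,2) = 6.
6 is placed in row 3, so (3,3) = 2.
5 is placed in column 6; hence (3,6) = 4.
Cage h needs two cells with product 15; hence (4,2) = 5.
Column 3 now contains 2, which forces (4,3) = 6.
Row 4 now contains 6; hence (4,6) = 2.
5 is placed in row 5; hence (5,2) = 3.
Column 3 now contains 6; hence (6,3) = 3.
Column 6 already has 2, leaving (6,6) = 6.
Row 3 now contains 4, which forces (3,4) = 3.
Row 3 now contains 4, leaving (3,5) = 5.
Cage m needs product 12, leaving (4,1) = 3.
Cage d needs two cells with product 12; hence (4,4) = 4.
3 is placed in row 5, so (5,1) = 4.
The 4 cells of cage e must have product 180, which forces (5,4) = 6.
Row 5 already has 4, which forces (5,5) = 2.
Cage e needs product 180, so (6,4) = 2.
Column 5 already has 2; hence (6,5) = 4.
Completed grid: 2 4 1 5 6 3 / 6 2 4 1 3 5 / 1 6 2 3 5 4 / 3 5 6 4 1 2 / 4 3 5 6 2 1 / 5 1 3 2 4 6.

2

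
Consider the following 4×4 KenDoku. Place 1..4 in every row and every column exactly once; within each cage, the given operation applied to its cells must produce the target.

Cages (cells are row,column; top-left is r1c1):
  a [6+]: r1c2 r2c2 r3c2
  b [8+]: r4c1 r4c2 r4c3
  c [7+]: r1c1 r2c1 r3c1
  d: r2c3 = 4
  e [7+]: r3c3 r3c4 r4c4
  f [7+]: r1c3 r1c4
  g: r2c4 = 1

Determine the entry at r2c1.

Cage d is a single given cell, which forces r2c3 = 4.
G is a freebie, leaving r2c4 = 1.
Column 3 now contains 4; hence r1c3 = 3.
Cage f needs two cells with sum 7; hence r1c4 = 4.
Row 2 already has 1; hence r2c1 = 2.
2 is placed in row 2, so r2c2 = 3.
Column 3 already has 3, leaving r4c3 = 1.
Column 4 already has 4, which forces r4c4 = 2.
Row 1 now contains 4; hence r1c1 = 1.
1 is placed in row 1, which forces r1c2 = 2.
Cage c has sum 7, so r3c1 = 4.
Column 2 already has 2; hence r3c2 = 1.
Column 3 already has 1, so r3c3 = 2.
Column 4 now contains 2; hence r3c4 = 3.
The 3 cells of cage b must have sum 8, leaving r4c1 = 3.
1 is placed in row 4; hence r4c2 = 4.
The full grid is 1 2 3 4 / 2 3 4 1 / 4 1 2 3 / 3 4 1 2.

2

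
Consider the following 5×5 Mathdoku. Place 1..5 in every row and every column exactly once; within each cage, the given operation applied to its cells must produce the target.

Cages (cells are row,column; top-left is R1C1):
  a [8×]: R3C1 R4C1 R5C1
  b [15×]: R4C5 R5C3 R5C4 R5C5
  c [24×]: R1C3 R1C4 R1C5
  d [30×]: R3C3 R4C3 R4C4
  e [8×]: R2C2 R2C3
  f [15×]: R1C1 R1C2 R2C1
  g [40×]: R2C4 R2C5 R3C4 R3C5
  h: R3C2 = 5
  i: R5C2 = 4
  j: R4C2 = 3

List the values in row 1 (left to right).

5 1 2 3 4

Cage h is a single given cell, which forces R3C2 = 5.
J is a freebie, leaving R4C2 = 3.
The 4 cells of cage b must have product 15, leaving R4C5 = 1.
I is a freebie, so R5C2 = 4.
Column 2 already has 3, so R1C2 = 1.
Column 2 already has 4; hence R2C2 = 2.
Cage e's pair has product 8; hence R2C3 = 4.
4 is placed in row 2, which forces R2C5 = 5.
Cage d has product 30; hence R3C3 = 3.
Column 5 already has 5; hence R5C5 = 3.
Cage f has product 15, leaving R1C1 = 5.
3 is placed in column 3; hence R1C3 = 2.
The 3 cells of cage c must have product 24; hence R1C4 = 3.
Cage c needs product 24, which forces R1C5 = 4.
5 is placed in row 2, leaving R2C1 = 3.
5 is placed in row 2, leaving R2C4 = 1.
4 is placed in column 5, leaving R3C5 = 2.
2 is placed in column 3, so R4C3 = 5.
Row 4 now contains 5; hence R4C4 = 2.
Column 3 now contains 5; hence R5C3 = 1.
1 is placed in column 4; hence R5C4 = 5.
The 3 cells of cage a must have product 8; hence R3C1 = 1.
Row 3 already has 2, leaving R3C4 = 4.
Row 4 already has 2; hence R4C1 = 4.
Row 5 already has 1, so R5C1 = 2.
The full grid is 5 1 2 3 4 / 3 2 4 1 5 / 1 5 3 4 2 / 4 3 5 2 1 / 2 4 1 5 3.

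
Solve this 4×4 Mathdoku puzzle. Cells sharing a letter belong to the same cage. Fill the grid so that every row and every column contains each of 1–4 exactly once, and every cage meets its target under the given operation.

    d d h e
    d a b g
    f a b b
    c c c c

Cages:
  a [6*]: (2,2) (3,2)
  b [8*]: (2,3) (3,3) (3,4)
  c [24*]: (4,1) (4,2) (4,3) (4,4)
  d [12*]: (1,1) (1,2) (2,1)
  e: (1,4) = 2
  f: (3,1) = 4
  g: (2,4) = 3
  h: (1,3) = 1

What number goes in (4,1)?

H is a freebie, so (1,3) = 1.
Cage e is a single given cell, leaving (1,4) = 2.
Cage g is a single given cell, leaving (2,4) = 3.
Cage f is given, which forces (3,1) = 4.
Row 3 already has 4, so (3,3) = 2.
Row 3 already has 4, so (3,4) = 1.
1 is placed in column 4, which forces (4,4) = 4.
Column 1 now contains 4, which forces (1,1) = 3.
The 3 cells of cage d must have product 12, so (1,2) = 4.
The 3 cells of cage d must have product 12, leaving (2,1) = 1.
Row 2 now contains 3; hence (2,2) = 2.
Column 3 already has 2; hence (2,3) = 4.
2 is placed in row 3, so (3,2) = 3.
1 is placed in column 1, leaving (4,1) = 2.
2 is placed in column 2; hence (4,2) = 1.
4 is placed in row 4, which forces (4,3) = 3.
Completed grid: 3 4 1 2 / 1 2 4 3 / 4 3 2 1 / 2 1 3 4.

2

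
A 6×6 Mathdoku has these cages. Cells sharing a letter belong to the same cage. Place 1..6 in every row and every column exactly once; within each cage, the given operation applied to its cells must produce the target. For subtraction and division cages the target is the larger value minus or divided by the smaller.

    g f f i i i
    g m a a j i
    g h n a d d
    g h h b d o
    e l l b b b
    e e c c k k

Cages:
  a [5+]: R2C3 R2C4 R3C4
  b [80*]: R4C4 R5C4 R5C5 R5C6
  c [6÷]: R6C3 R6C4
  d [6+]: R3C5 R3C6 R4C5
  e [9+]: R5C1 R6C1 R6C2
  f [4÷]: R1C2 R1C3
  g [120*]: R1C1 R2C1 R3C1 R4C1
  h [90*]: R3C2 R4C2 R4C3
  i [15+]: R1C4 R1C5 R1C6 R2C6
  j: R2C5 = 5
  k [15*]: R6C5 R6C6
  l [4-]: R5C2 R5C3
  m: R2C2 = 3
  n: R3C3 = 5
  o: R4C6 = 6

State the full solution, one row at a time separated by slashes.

5 1 4 3 6 2 / 6 3 2 1 5 4 / 4 6 5 2 1 3 / 1 5 3 4 2 6 / 3 2 6 5 4 1 / 2 4 1 6 3 5

M is a freebie, leaving R2C2 = 3.
Row 2 already has 3, so R2C4 = 1.
J is a freebie; hence R2C5 = 5.
N is a freebie, which forces R3C3 = 5.
Column 4 already has 1, so R3C4 = 2.
2 is placed in column 4, which forces R4C4 = 4.
Cage o is given, which forces R4C6 = 6.
4 is placed in column 4, leaving R5C4 = 5.
Column 4 already has 1; hence R6C4 = 6.
Column 5 already has 5, which forces R6C5 = 3.
3 is placed in row 6, so R6C6 = 5.
Column 4 already has 6; hence R1C4 = 3.
The 4 cells of cage i must have sum 15, which forces R1C5 = 6.
Row 2 already has 1; hence R2C3 = 2.
Row 2 already has 2, which forces R2C6 = 4.
Row 3 already has 5, leaving R3C2 = 6.
6 is placed in row 4, so R4C2 = 5.
6 is placed in row 4; hence R4C3 = 3.
Column 2 now contains 6, leaving R5C2 = 2.
Column 3 already has 2, so R5C3 = 6.
Column 6 now contains 4, which forces R5C6 = 1.
Row 6 already has 6, leaving R6C3 = 1.
Cage g needs product 120; hence R1C1 = 5.
Cage f's pair has quotient 4, so R1C2 = 1.
1 is placed in column 3; hence R1C3 = 4.
Column 6 now contains 4, so R1C6 = 2.
Row 2 now contains 4, which forces R2C1 = 6.
Cage g needs product 120, so R3C1 = 4.
The 3 cells of cage d must have sum 6, so R3C5 = 1.
1 is placed in column 6; hence R3C6 = 3.
The 4 cells of cage g must have product 120, which forces R4C1 = 1.
Cage d has sum 6; hence R4C5 = 2.
The 3 cells of cage e must have sum 9, leaving R5C1 = 3.
Row 5 now contains 1, leaving R5C5 = 4.
The 3 cells of cage e must have sum 9, leaving R6C1 = 2.
1 is placed in row 6; hence R6C2 = 4.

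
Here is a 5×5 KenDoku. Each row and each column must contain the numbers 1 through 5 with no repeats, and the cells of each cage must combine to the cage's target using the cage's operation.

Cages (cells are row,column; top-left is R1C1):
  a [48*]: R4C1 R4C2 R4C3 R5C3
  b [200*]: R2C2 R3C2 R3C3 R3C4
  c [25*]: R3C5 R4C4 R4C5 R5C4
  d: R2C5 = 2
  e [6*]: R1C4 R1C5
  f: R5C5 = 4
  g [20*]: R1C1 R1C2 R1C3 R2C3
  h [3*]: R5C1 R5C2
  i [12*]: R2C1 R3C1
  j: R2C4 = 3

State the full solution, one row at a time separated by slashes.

5 1 4 2 3 / 4 5 1 3 2 / 3 2 5 4 1 / 2 4 3 1 5 / 1 3 2 5 4

Cage b needs product 200, leaving R2C2 = 5.
Cage j is given, so R2C4 = 3.
Cage d is a single given cell, which forces R2C5 = 2.
F is a freebie, so R5C5 = 4.
3 is placed in column 4, which forces R1C4 = 2.
Column 5 now contains 2; hence R1C5 = 3.
Row 2 already has 3, which forces R2C1 = 4.
Row 2 now contains 2, so R2C3 = 1.
The two cells of cage i must have product 12, which forces R3C1 = 3.
Column 1 already has 3, so R4C1 = 2.
Column 1 already has 3, which forces R5C1 = 1.
Row 5 now contains 1, leaving R5C2 = 3.
Row 5 now contains 4, so R5C3 = 2.
Row 5 now contains 1; hence R5C4 = 5.
1 is placed in column 1, leaving R1C1 = 5.
Cage g has product 20, leaving R1C2 = 1.
Cage g has product 20; hence R1C3 = 4.
The 4 cells of cage b must have product 200, leaving R3C2 = 2.
The 4 cells of cage b must have product 200, so R3C3 = 5.
Column 4 already has 5, so R3C4 = 4.
The 4 cells of cage c must have product 25, which forces R3C5 = 1.
Column 2 already has 3, leaving R4C2 = 4.
Cage a has product 48, which forces R4C3 = 3.
Column 4 already has 5, leaving R4C4 = 1.
Cage c has product 25, so R4C5 = 5.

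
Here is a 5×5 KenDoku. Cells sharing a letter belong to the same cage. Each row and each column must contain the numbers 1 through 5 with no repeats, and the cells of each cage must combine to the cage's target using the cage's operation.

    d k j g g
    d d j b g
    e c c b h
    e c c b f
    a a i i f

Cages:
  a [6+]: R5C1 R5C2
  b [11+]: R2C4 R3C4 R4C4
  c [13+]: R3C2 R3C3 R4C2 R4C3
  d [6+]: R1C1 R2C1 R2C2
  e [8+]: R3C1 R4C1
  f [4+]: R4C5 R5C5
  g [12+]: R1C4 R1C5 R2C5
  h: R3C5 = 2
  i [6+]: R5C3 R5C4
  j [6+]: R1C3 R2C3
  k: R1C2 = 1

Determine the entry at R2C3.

2

Cage k is given, so R1C2 = 1.
Cage h is a single given cell, so R3C5 = 2.
The 3 cells of cage d must have sum 6, which forces R2C1 = 1.
In row 3, 1 can only go at R3C3, so R3C3 = 1.
Row 4 needs a 1, and only R4C5 is open for it.
1 is placed in column 5, so R5C5 = 3.
The 3 cells of cage g must have sum 12, so R1C4 = 3.
Row 1 now contains 3, leaving R1C1 = 2.
2 is placed in row 1, so R1C3 = 4.
Row 1 already has 4, which forces R1C5 = 5.
The 3 cells of cage d must have sum 6, leaving R2C2 = 3.
4 is placed in column 3, so R2C3 = 2.
5 is placed in column 5, so R2C5 = 4.
2 is placed in column 1, leaving R5C1 = 4.
Row 5 already has 4; hence R5C2 = 2.
Column 3 now contains 2; hence R5C3 = 5.
2 is placed in row 5, which forces R5C4 = 1.
Row 2 already has 4, so R2C4 = 5.
Cage b needs sum 11, so R3C4 = 4.
5 is placed in column 3, leaving R4C3 = 3.
Cage b needs sum 11, leaving R4C4 = 2.
Cage e's pair has sum 8, which forces R3C1 = 3.
4 is placed in row 3, leaving R3C2 = 5.
Row 4 already has 3; hence R4C1 = 5.
Cage c needs sum 13, so R4C2 = 4.
Filled in: 2 1 4 3 5 / 1 3 2 5 4 / 3 5 1 4 2 / 5 4 3 2 1 / 4 2 5 1 3.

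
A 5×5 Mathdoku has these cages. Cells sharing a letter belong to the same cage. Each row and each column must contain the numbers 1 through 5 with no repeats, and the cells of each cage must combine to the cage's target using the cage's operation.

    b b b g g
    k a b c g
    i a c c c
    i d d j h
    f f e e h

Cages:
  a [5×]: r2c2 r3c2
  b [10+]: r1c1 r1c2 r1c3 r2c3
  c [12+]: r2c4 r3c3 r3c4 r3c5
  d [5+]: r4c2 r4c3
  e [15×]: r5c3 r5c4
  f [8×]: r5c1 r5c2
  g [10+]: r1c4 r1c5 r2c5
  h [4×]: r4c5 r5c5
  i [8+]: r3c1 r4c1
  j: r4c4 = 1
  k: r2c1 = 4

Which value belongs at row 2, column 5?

3

K is a freebie, so r2c1 = 4.
J is a freebie, which forces r4c4 = 1.
Row 4 now contains 1, which forces r4c5 = 4.
Column 1 already has 4, which forces r5c1 = 2.
Row 5 already has 2, so r5c2 = 4.
Column 5 now contains 4, which forces r5c5 = 1.
Row 1 needs a 4, and only r1c3 is open for it.
In row 3, 4 can only go at r3c4, so r3c4 = 4.
Row 4 needs a 5, and only r4c1 is open for it.
5 is placed in column 1, so r3c1 = 3.
3 is placed in column 1; hence r1c1 = 1.
Cage c has sum 12; hence r3c3 = 1.
The two cells of cage a must have product 5; hence r2c2 = 1.
Row 3 now contains 1, leaving r3c2 = 5.
Row 3 already has 5, which forces r3c5 = 2.
The 3 cells of cage g must have sum 10, which forces r1c4 = 2.
The 4 cells of cage c must have sum 12, leaving r2c4 = 5.
Row 2 now contains 5, leaving r2c5 = 3.
Column 4 already has 5; hence r5c4 = 3.
Row 1 already has 2, so r1c2 = 3.
3 is placed in column 5, which forces r1c5 = 5.
Row 2 already has 3, so r2c3 = 2.
Column 2 already has 3, which forces r4c2 = 2.
Column 3 already has 2, leaving r4c3 = 3.
Row 5 now contains 3; hence r5c3 = 5.
Completed grid: 1 3 4 2 5 / 4 1 2 5 3 / 3 5 1 4 2 / 5 2 3 1 4 / 2 4 5 3 1.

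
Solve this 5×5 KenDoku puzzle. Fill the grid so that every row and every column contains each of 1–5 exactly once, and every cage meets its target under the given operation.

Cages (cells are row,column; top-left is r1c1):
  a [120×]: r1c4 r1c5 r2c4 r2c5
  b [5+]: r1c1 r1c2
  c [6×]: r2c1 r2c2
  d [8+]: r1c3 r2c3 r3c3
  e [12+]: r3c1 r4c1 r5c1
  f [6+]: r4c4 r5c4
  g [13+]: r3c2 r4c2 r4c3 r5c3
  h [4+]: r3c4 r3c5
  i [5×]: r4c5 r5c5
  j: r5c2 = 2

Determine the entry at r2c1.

J is a freebie, which forces r5c2 = 2.
Cage c's pair has product 6, so r2c1 = 2.
Column 2 already has 2, which forces r2c2 = 3.
The only place for 5 in row 1 is r1c3.
Cage d needs sum 8; hence r2c3 = 1.
Cage d needs sum 8, leaving r3c3 = 2.
Row 3 needs a 4, and only r3c1 is open for it.
Column 1 already has 4; hence r1c1 = 1.
The two cells of cage b must have sum 5, leaving r1c2 = 4.
Row 3 needs a 5, and only r3c2 is open for it.
5 is placed in column 2; hence r4c2 = 1.
Row 4 now contains 1, which forces r4c5 = 5.
Column 5 already has 5, so r5c5 = 1.
Cage a needs product 120, so r2c4 = 5.
Column 5 already has 5, leaving r2c5 = 4.
The two cells of cage h must have sum 4, so r3c4 = 1.
1 is placed in column 5, so r3c5 = 3.
Row 4 already has 5, leaving r4c1 = 3.
Row 4 already has 3, so r4c3 = 4.
Row 4 already has 5; hence r4c4 = 2.
The 3 cells of cage e must have sum 12; hence r5c1 = 5.
4 is placed in column 3, so r5c3 = 3.
Cage f needs two cells with sum 6; hence r5c4 = 4.
Column 4 now contains 2, leaving r1c4 = 3.
Column 5 already has 3, which forces r1c5 = 2.
Filled in: 1 4 5 3 2 / 2 3 1 5 4 / 4 5 2 1 3 / 3 1 4 2 5 / 5 2 3 4 1.

2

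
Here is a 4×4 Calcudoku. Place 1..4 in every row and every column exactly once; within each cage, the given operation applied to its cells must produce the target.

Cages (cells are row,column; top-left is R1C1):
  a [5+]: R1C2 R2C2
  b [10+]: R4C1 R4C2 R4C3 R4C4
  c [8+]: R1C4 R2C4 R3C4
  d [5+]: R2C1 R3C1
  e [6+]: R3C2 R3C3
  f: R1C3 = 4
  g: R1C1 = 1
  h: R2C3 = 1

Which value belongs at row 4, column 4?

2

G is a freebie; hence R1C1 = 1.
F is a freebie, which forces R1C3 = 4.
Row 1 already has 4, so R1C4 = 3.
H is a freebie, which forces R2C3 = 1.
1 is placed in row 2, which forces R2C4 = 4.
Column 3 already has 4; hence R3C3 = 2.
4 is placed in column 4, so R3C4 = 1.
Column 3 already has 2, so R4C3 = 3.
1 is placed in column 4, so R4C4 = 2.
Row 1 now contains 3, so R1C2 = 2.
The two cells of cage d must have sum 5, which forces R2C1 = 2.
Cage a's pair has sum 5, so R2C2 = 3.
Cage d needs two cells with sum 5, which forces R3C1 = 3.
Row 3 already has 2, which forces R3C2 = 4.
Row 4 now contains 2; hence R4C1 = 4.
The 4 cells of cage b must have sum 10, leaving R4C2 = 1.
The full grid is 1 2 4 3 / 2 3 1 4 / 3 4 2 1 / 4 1 3 2.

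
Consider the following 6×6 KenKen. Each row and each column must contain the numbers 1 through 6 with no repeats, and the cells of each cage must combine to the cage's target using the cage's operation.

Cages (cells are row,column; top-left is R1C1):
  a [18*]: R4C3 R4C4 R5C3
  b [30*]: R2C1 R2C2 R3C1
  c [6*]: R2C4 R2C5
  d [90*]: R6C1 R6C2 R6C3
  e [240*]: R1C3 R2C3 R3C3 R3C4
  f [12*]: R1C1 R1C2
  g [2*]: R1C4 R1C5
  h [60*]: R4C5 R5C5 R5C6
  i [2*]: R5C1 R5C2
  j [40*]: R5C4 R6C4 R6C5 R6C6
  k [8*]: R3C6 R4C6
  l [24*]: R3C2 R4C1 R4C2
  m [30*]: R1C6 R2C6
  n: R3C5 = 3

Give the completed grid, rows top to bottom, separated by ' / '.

Cage n is a single given cell, so R3C5 = 3.
Row 2 needs a 4, and only R2C3 is open for it.
Row 4 needs a 5, and only R4C5 is open for it.
The only place for 5 in row 5 is R5C4.
In row 5, 4 can only go at R5C5, so R5C5 = 4.
The 3 cells of cage h must have product 60, which forces R5C6 = 3.
Row 5 needs a 6, and only R5C3 is open for it.
Column 3 needs a 1, and only R4C3 is open for it.
Row 4 now contains 1, so R4C4 = 3.
In column 5, 6 can only go at R2C5, so R2C5 = 6.
The two cells of cage m must have product 30, leaving R1C6 = 6.
Row 2 already has 6, leaving R2C4 = 1.
Row 2 already has 6, leaving R2C6 = 5.
1 is placed in column 4; hence R1C4 = 2.
Cage g's pair has product 2, which forces R1C5 = 1.
Cage b needs product 30, which forces R3C1 = 5.
Row 3 already has 5; hence R3C3 = 2.
2 is placed in row 3; hence R3C6 = 4.
Column 6 now contains 4, leaving R4C6 = 2.
2 is placed in column 4, leaving R6C4 = 4.
1 is placed in column 5, leaving R6C5 = 2.
2 is placed in column 6, so R6C6 = 1.
Cage e needs product 240, so R1C3 = 5.
2 is placed in row 3, leaving R3C2 = 1.
4 is placed in row 3, leaving R3C4 = 6.
Column 2 already has 1; hence R5C2 = 2.
Column 3 now contains 5; hence R6C3 = 3.
Cage b has product 30; hence R2C1 = 2.
Column 2 now contains 2, leaving R2C2 = 3.
Row 5 already has 2, which forces R5C1 = 1.
3 is placed in row 6; hence R6C1 = 6.
The 3 cells of cage d must have product 90, leaving R6C2 = 5.
Cage f's pair has product 12, leaving R1C1 = 3.
Column 2 now contains 3; hence R1C2 = 4.
Column 1 now contains 6; hence R4C1 = 4.
The 3 cells of cage l must have product 24; hence R4C2 = 6.

3 4 5 2 1 6 / 2 3 4 1 6 5 / 5 1 2 6 3 4 / 4 6 1 3 5 2 / 1 2 6 5 4 3 / 6 5 3 4 2 1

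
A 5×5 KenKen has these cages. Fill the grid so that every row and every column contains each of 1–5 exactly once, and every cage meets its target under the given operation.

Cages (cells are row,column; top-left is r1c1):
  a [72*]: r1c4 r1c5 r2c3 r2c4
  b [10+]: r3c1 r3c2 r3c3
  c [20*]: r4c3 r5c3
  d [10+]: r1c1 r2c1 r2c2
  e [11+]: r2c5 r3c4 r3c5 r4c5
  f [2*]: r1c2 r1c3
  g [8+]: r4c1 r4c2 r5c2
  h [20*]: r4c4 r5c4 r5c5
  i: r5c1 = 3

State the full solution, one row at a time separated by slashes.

Cage i is a single given cell; hence r5c1 = 3.
The only place for 5 in row 1 is r1c1.
In row 2, 5 can only go at r2c5, so r2c5 = 5.
Cage b has sum 10, which forces r3c2 = 5.
Column 2 needs a 3, and only r4c2 is open for it.
Row 5 needs a 2, and only r5c5 is open for it.
The 3 cells of cage h must have product 20, so r4c4 = 2.
Column 5 already has 2, which forces r4c5 = 1.
Cage h needs product 20; hence r5c4 = 5.
Cage a needs product 72; hence r1c4 = 4.
Cage a has product 72, which forces r1c5 = 3.
Cage a needs product 72, so r2c3 = 2.
Column 4 already has 2, leaving r2c4 = 3.
Column 4 already has 2, so r3c4 = 1.
Cage e needs sum 11; hence r3c5 = 4.
1 is placed in row 4, leaving r4c1 = 4.
Cage c's pair has product 20, leaving r4c3 = 5.
Cage g needs sum 8, which forces r5c2 = 1.
Row 5 now contains 5; hence r5c3 = 4.
1 is placed in column 2; hence r1c2 = 2.
2 is placed in column 3, leaving r1c3 = 1.
Column 1 now contains 4; hence r2c1 = 1.
1 is placed in column 2, so r2c2 = 4.
Row 3 now contains 4; hence r3c1 = 2.
Row 3 already has 1, which forces r3c3 = 3.

5 2 1 4 3 / 1 4 2 3 5 / 2 5 3 1 4 / 4 3 5 2 1 / 3 1 4 5 2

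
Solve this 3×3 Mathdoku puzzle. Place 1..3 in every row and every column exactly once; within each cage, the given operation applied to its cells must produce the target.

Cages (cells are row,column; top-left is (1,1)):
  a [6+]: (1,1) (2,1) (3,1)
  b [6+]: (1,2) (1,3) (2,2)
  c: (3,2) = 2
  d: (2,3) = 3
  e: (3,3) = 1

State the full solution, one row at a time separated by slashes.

Cage d is given, so (2,3) = 3.
Cage c is given, so (3,2) = 2.
Cage e is given, leaving (3,3) = 1.
The 3 cells of cage b must have sum 6, which forces (1,2) = 3.
Column 3 now contains 1, which forces (1,3) = 2.
Column 2 now contains 2, which forces (2,2) = 1.
Row 3 now contains 1, which forces (3,1) = 3.
2 is placed in row 1, leaving (1,1) = 1.
Row 2 already has 1, leaving (2,1) = 2.

1 3 2 / 2 1 3 / 3 2 1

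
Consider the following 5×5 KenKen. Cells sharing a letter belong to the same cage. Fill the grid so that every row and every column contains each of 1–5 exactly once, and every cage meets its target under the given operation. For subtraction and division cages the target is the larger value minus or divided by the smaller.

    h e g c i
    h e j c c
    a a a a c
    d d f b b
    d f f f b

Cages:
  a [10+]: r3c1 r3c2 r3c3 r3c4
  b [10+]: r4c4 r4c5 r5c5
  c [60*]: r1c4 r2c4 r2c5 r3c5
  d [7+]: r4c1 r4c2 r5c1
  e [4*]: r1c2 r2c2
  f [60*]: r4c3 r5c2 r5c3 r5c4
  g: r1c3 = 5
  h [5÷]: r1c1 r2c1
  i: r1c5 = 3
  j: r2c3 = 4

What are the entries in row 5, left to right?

Cage g is a single given cell, leaving r1c3 = 5.
I is a freebie, so r1c5 = 3.
Cage j is a single given cell, which forces r2c3 = 4.
5 is placed in row 1, leaving r1c1 = 1.
Cage e needs two cells with product 4, leaving r1c2 = 4.
Row 1 already has 4; hence r1c4 = 2.
The two cells of cage h must have quotient 5; hence r2c1 = 5.
Row 2 already has 4, leaving r2c2 = 1.
The 4 cells of cage c must have product 60, which forces r2c4 = 3.
1 is placed in row 2, so r2c5 = 2.
The 4 cells of cage c must have product 60, which forces r3c5 = 5.
Cage d has sum 7, so r4c1 = 3.
Cage d has sum 7, leaving r4c2 = 2.
Row 4 now contains 2, leaving r4c3 = 1.
1 is placed in row 4, so r4c5 = 4.
Cage d needs sum 7, leaving r5c1 = 2.
2 is placed in column 2; hence r5c2 = 5.
Column 3 now contains 1, which forces r5c3 = 3.
5 is placed in row 5, so r5c4 = 4.
Column 5 already has 4, which forces r5c5 = 1.
Column 1 already has 2, leaving r3c1 = 4.
2 is placed in column 2, which forces r3c2 = 3.
Column 3 already has 3; hence r3c3 = 2.
4 is placed in column 4, which forces r3c4 = 1.
Row 4 now contains 4, leaving r4c4 = 5.
Completed grid: 1 4 5 2 3 / 5 1 4 3 2 / 4 3 2 1 5 / 3 2 1 5 4 / 2 5 3 4 1.

2 5 3 4 1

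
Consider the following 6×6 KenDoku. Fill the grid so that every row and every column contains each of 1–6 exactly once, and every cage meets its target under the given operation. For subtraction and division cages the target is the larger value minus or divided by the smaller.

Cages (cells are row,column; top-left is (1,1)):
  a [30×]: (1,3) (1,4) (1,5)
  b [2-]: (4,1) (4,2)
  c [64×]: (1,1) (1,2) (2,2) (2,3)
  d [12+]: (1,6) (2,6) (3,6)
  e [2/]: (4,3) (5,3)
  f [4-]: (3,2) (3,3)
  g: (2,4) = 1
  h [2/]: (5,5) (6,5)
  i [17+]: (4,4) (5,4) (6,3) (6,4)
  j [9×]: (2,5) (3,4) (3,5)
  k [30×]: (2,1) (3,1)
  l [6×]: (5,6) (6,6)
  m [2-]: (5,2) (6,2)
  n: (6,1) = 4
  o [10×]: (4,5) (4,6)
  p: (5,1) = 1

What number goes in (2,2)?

2

Cage g is a single given cell, leaving (2,4) = 1.
Cage j has product 9; hence (2,5) = 3.
Cage j needs product 9; hence (3,4) = 3.
Cage j needs product 9, which forces (3,5) = 1.
Cage p is a single given cell; hence (5,1) = 1.
N is a freebie; hence (6,1) = 4.
Column 1 already has 4, leaving (1,1) = 2.
Cage c needs product 64, which forces (1,2) = 4.
Cage c needs product 64, which forces (2,2) = 2.
Cage c has product 64, leaving (2,3) = 4.
Column 2 already has 2, so (3,2) = 6.
Row 3 now contains 6, which forces (3,3) = 2.
Cage h's pair has quotient 2, so (5,5) = 4.
The two cells of cage h must have quotient 2, leaving (6,5) = 2.
Cage a needs product 30; hence (1,3) = 1.
1 is placed in row 1; hence (1,6) = 3.
Cage k needs two cells with product 30; hence (2,1) = 6.
6 is placed in row 2; hence (2,6) = 5.
Row 3 now contains 6, which forces (3,1) = 5.
Column 6 already has 5, so (3,6) = 4.
Column 1 already has 5; hence (4,1) = 3.
Row 4 now contains 3, so (4,3) = 6.
Cage i has sum 17, leaving (4,4) = 4.
2 is placed in column 5, so (4,5) = 5.
Cage o needs two cells with product 10, leaving (4,6) = 2.
Column 3 now contains 6; hence (5,3) = 3.
The 4 cells of cage i must have sum 17, which forces (5,4) = 2.
Column 6 already has 2; hence (5,6) = 6.
Column 3 now contains 6; hence (6,3) = 5.
5 is placed in row 6; hence (6,4) = 6.
3 is placed in column 6; hence (6,6) = 1.
6 is placed in column 4, leaving (1,4) = 5.
Column 5 already has 5; hence (1,5) = 6.
5 is placed in row 4, which forces (4,2) = 1.
Row 5 now contains 3; hence (5,2) = 5.
Row 6 now contains 1, which forces (6,2) = 3.
Completed grid: 2 4 1 5 6 3 / 6 2 4 1 3 5 / 5 6 2 3 1 4 / 3 1 6 4 5 2 / 1 5 3 2 4 6 / 4 3 5 6 2 1.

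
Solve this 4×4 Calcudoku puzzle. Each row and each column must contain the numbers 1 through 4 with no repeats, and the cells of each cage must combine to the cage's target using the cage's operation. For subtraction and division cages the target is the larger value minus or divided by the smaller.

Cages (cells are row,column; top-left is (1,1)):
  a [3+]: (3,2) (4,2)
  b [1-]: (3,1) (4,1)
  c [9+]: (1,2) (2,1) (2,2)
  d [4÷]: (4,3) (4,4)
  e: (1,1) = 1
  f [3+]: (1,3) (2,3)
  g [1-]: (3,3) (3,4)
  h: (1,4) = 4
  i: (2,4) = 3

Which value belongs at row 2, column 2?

Cage e is given, so (1,1) = 1.
Row 1 already has 1; hence (1,3) = 2.
H is a freebie, which forces (1,4) = 4.
2 is placed in column 3, so (2,3) = 1.
Cage i is given, leaving (2,4) = 3.
Column 3 now contains 1; hence (4,3) = 4.
Column 4 already has 4, which forces (4,4) = 1.
Row 1 now contains 4, so (1,2) = 3.
The two cells of cage a must have sum 3, leaving (3,2) = 1.
Column 3 now contains 4, so (3,3) = 3.
1 is placed in column 4, so (3,4) = 2.
Row 4 already has 1, leaving (4,2) = 2.
Cage c needs sum 9, so (2,1) = 2.
2 is placed in column 2, leaving (2,2) = 4.
Row 3 already has 2, which forces (3,1) = 4.
Row 4 now contains 2, leaving (4,1) = 3.
The full grid is 1 3 2 4 / 2 4 1 3 / 4 1 3 2 / 3 2 4 1.

4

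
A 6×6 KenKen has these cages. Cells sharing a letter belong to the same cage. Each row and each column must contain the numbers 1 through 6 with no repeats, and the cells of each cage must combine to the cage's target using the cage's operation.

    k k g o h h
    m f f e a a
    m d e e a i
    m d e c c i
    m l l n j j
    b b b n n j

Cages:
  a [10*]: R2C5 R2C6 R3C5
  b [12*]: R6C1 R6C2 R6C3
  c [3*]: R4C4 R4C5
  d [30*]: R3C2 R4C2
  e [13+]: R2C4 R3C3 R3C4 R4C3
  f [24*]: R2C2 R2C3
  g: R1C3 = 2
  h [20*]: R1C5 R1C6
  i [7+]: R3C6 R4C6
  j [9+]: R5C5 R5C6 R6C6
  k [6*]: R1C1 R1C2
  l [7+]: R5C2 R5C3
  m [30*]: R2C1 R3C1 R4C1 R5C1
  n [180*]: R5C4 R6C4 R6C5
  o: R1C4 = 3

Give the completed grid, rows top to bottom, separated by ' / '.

G is a freebie, so R1C3 = 2.
Cage o is given, which forces R1C4 = 3.
Column 4 already has 3, leaving R4C4 = 1.
Row 4 already has 1, leaving R4C5 = 3.
The 3 cells of cage n must have product 180, which forces R5C4 = 6.
Cage n needs product 180, leaving R6C4 = 5.
The 3 cells of cage n must have product 180, so R6C5 = 6.
Row 2 needs a 3, and only R2C1 is open for it.
Row 3 needs a 4, and only R3C4 is open for it.
Column 4 already has 4; hence R2C4 = 2.
The 3 cells of cage a must have product 10, which forces R3C5 = 2.
Row 3 needs a 6, and only R3C2 is open for it.
Cage k's pair has product 6, which forces R1C1 = 6.
6 is placed in column 2; hence R1C2 = 1.
6 is placed in column 2, so R2C2 = 4.
Cage f's pair has product 24, which forces R2C3 = 6.
6 is placed in column 2; hence R4C2 = 5.
6 is placed in column 3, so R4C3 = 4.
4 is placed in column 2; hence R6C2 = 3.
Row 6 already has 3; hence R6C3 = 1.
Column 3 already has 1, which forces R3C3 = 3.
Row 4 already has 5; hence R4C1 = 2.
Row 4 already has 2, leaving R4C6 = 6.
3 is placed in column 2; hence R5C2 = 2.
Cage l needs two cells with sum 7, which forces R5C3 = 5.
The 3 cells of cage j must have sum 9, leaving R5C5 = 4.
Row 6 already has 1, which forces R6C1 = 4.
Row 6 now contains 4; hence R6C6 = 2.
Column 5 already has 4, so R1C5 = 5.
The two cells of cage h must have product 20, so R1C6 = 4.
Column 5 already has 5, so R2C5 = 1.
1 is placed in row 2, so R2C6 = 5.
The 4 cells of cage m must have product 30, which forces R3C1 = 5.
Cage i's pair has sum 7; hence R3C6 = 1.
Row 5 already has 5, so R5C1 = 1.
Cage j has sum 9, which forces R5C6 = 3.

6 1 2 3 5 4 / 3 4 6 2 1 5 / 5 6 3 4 2 1 / 2 5 4 1 3 6 / 1 2 5 6 4 3 / 4 3 1 5 6 2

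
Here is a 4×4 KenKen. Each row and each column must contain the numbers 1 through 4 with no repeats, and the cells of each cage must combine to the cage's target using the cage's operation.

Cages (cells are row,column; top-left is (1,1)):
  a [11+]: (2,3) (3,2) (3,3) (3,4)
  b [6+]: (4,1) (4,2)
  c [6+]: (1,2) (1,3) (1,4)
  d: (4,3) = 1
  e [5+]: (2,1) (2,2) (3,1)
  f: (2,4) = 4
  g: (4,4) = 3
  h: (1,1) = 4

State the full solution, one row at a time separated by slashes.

4 2 3 1 / 3 1 2 4 / 1 3 4 2 / 2 4 1 3

Cage h is a single given cell, leaving (1,1) = 4.
Cage f is a single given cell, which forces (2,4) = 4.
Column 1 already has 4, so (4,1) = 2.
Row 4 already has 2, which forces (4,2) = 4.
Cage d is a single given cell; hence (4,3) = 1.
G is a freebie, leaving (4,4) = 3.
Cage e needs sum 5, which forces (2,1) = 3.
The 3 cells of cage e must have sum 5, so (2,2) = 1.
Row 2 now contains 3, so (2,3) = 2.
2 is placed in column 1, so (3,1) = 1.
The 4 cells of cage a must have sum 11, which forces (3,2) = 3.
Cage a needs sum 11, leaving (3,3) = 4.
1 is placed in row 3, so (3,4) = 2.
3 is placed in column 2; hence (1,2) = 2.
Column 3 already has 2, which forces (1,3) = 3.
Column 4 now contains 2, so (1,4) = 1.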